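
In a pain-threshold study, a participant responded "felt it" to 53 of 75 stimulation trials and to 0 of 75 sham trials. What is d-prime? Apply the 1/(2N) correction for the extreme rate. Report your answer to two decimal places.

d-prime = 3.02

The false-alarm rate is 0/75 = 0, so apply the 1/(2N) correction: FA → 1/(2·75) = 0.00667.
z(H) = z(0.70667) = 0.544
z(FA) = z(0.00667) = -2.475
d' = 0.544 − (-2.475) = 3.019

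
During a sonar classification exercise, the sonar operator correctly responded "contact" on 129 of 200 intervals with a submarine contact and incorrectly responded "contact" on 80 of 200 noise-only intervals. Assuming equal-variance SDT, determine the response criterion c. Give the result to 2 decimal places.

c = -0.06

H = 129/200 = 0.6450
FA = 80/200 = 0.4000
z(H) = z(0.6450) = 0.3719
z(FA) = z(0.4000) = -0.2533
c = −½·[z(H) + z(FA)] = −0.5 × (0.3719 + (-0.2533)) = -0.0593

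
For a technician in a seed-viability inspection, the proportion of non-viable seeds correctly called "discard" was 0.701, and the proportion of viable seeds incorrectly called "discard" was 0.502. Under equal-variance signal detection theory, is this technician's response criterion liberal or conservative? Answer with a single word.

liberal

z(H) = 0.527, z(FA) = 0.005
c = −½·(z(H) + z(FA)) = -0.266
c < 0 → liberal criterion (biased toward responding “yes”).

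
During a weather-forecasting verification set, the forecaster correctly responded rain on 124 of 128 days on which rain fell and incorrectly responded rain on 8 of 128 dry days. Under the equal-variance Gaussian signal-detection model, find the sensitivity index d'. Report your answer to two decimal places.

d' = 3.40

H = 124/128 = 0.9688
FA = 8/128 = 0.0625
z(H) = 1.863
z(FA) = -1.534
d' = z(H) − z(FA) = 1.863 − (-1.534) = 3.397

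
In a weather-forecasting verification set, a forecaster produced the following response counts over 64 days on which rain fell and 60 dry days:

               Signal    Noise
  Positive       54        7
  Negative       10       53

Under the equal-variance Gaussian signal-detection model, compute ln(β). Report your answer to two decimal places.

H = 54/64 = 0.8438
FA = 7/60 = 0.1167
z(0.8438) = 1.010, z(0.1167) = -1.192
ln β = −½·[z(H)² − z(FA)²] = −0.5 × (1.020 − 1.421) = 0.2005

ln β = 0.20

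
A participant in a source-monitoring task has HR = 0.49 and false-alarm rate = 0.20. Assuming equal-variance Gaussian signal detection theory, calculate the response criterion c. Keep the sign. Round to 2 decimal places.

Φ⁻¹(0.49) = -0.0251, Φ⁻¹(0.20) = -0.8416
c = −½·[z(H) + z(FA)] = −0.5 × (-0.0251 + (-0.8416)) = 0.43335

c = 0.43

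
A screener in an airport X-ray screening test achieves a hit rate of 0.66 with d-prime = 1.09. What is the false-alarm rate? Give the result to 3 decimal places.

false-alarm rate = 0.249

z(hit rate) = z(0.66) = 0.4125
z(FA) = z(H) − d' = 0.4125 − 1.09 = -0.6775
false-alarm rate = Φ(-0.6775) = 0.2490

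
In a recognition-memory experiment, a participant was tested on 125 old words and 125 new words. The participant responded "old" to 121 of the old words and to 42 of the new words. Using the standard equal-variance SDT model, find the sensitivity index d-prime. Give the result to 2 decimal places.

d-prime = 2.28

H = 121/125 = 0.9680
FA = 42/125 = 0.3360
Φ⁻¹(H) = 1.8522
Φ⁻¹(FA) = -0.4234
d' = z(H) − z(FA) = 1.8522 − (-0.4234) = 2.2756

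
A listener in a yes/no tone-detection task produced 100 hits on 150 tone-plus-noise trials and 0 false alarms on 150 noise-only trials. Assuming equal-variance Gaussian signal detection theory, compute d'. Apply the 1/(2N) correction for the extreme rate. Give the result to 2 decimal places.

The false-alarm rate is 0/150 = 0, so apply the 1/(2N) correction: FA → 1/(2·150) = 0.00333.
z(H) = z(0.66667) = 0.431
z(FA) = z(0.00333) = -2.713
d' = 0.431 − (-2.713) = 3.144

d' = 3.14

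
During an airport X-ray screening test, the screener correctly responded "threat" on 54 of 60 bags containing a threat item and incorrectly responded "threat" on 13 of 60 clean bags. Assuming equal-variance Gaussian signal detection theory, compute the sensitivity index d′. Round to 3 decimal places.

H = 54/60 = 0.9000
FA = 13/60 = 0.2167
z(H) = 1.2816
z(FA) = -0.7834
d' = z(H) − z(FA) = 1.2816 − (-0.7834) = 2.0650

d′ = 2.065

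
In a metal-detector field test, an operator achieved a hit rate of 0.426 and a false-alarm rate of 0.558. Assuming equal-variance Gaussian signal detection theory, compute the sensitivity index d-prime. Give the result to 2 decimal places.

z(0.426) = -0.187, z(0.558) = 0.146
d' = z(H) − z(FA) = -0.187 − 0.146 = -0.333

d-prime = -0.33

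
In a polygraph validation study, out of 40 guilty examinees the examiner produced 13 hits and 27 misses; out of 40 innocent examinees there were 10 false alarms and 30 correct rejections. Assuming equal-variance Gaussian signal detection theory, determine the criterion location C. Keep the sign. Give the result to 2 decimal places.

C = 0.56

H = 13/40 = 0.3250
FA = 10/40 = 0.2500
z(H) = z(0.3250) = -0.4538
z(FA) = z(0.2500) = -0.6745
c = −½·[z(H) + z(FA)] = −0.5 × (-0.4538 + (-0.6745)) = 0.56415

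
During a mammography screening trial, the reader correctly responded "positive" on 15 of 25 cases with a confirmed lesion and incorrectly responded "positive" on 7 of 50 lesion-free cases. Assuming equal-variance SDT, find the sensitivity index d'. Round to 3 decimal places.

d' = 1.334

H = 15/25 = 0.6000
FA = 7/50 = 0.1400
Φ⁻¹(H) = 0.2533
Φ⁻¹(FA) = -1.0803
d' = z(H) − z(FA) = 0.2533 − (-1.0803) = 1.3336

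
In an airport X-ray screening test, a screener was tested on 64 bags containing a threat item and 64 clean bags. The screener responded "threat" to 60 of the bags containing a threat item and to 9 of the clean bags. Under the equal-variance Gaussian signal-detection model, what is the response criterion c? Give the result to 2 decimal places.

H = 60/64 = 0.9375
FA = 9/64 = 0.1406
Φ⁻¹(0.9375) = 1.534, Φ⁻¹(0.1406) = -1.078
c = −½·[z(H) + z(FA)] = −0.5 × (1.534 + (-1.078)) = -0.228
c < 0: the screener has a liberal response bias.

c = -0.23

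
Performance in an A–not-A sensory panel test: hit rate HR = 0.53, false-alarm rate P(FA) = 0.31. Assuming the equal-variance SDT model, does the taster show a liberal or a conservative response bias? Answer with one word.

conservative

z(H) = 0.075, z(FA) = -0.496
c = −½·(z(H) + z(FA)) = 0.2105
c > 0 → conservative criterion (biased toward responding “no”).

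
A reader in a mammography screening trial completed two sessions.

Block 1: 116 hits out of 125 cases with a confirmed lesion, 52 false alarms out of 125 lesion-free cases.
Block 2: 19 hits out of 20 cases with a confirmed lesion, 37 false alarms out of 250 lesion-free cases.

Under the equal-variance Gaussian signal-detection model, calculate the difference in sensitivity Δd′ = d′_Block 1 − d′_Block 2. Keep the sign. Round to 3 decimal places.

Block 1: z(0.9280) = 1.4611, z(0.4160) = -0.2121, d' = 1.6732
Block 2: z(0.9500) = 1.6449, z(0.1480) = -1.0450, d' = 2.6899
Δd' = d'_Block 1 − d'_Block 2 = 1.6732 − 2.6899 = -1.0167
Block 2 has the higher sensitivity.

Δd′ = -1.017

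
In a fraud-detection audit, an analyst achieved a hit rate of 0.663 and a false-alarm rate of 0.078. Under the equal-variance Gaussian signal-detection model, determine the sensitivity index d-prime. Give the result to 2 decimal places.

d-prime = 1.84

z(H) = z(0.663) = 0.4207
z(FA) = z(0.078) = -1.4187
d' = z(H) − z(FA) = 0.4207 − (-1.4187) = 1.8394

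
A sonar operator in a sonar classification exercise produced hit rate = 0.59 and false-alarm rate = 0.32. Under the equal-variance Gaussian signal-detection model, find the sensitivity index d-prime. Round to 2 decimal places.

z(H) = z(0.59) = 0.2275
z(FA) = z(0.32) = -0.4677
d' = z(H) − z(FA) = 0.2275 − (-0.4677) = 0.6952

d-prime = 0.70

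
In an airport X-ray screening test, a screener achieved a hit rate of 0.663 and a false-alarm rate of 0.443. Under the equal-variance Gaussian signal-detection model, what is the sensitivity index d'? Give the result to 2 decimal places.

z(H) = z(0.663) = 0.421
z(FA) = z(0.443) = -0.143
d' = z(H) − z(FA) = 0.421 − (-0.143) = 0.564

d' = 0.56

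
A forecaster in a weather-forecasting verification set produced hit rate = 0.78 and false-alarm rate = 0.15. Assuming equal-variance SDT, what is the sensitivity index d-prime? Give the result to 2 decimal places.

z(H) = 0.772
z(FA) = -1.036
d' = z(H) − z(FA) = 0.772 − (-1.036) = 1.808

d-prime = 1.81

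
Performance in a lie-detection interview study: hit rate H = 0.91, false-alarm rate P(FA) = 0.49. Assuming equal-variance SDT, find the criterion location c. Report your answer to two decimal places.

z(H) = z(0.91) = 1.341
z(FA) = z(0.49) = -0.025
c = −½·[z(H) + z(FA)] = −0.5 × (1.341 + (-0.025)) = -0.658

c = -0.66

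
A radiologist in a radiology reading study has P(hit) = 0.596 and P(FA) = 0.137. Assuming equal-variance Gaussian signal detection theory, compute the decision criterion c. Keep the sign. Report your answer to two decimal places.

c = 0.43

Φ⁻¹(H) = Φ⁻¹(0.596) = 0.2430
Φ⁻¹(FA) = Φ⁻¹(0.137) = -1.0939
c = −½·[z(H) + z(FA)] = −0.5 × (0.2430 + (-1.0939)) = 0.42545
c > 0: the radiologist has a conservative response bias.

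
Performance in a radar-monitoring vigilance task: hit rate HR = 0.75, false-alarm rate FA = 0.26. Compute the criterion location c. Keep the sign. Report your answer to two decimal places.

Φ⁻¹(0.75) = 0.674, Φ⁻¹(0.26) = -0.643
c = −½·[z(H) + z(FA)] = −0.5 × (0.674 + (-0.643)) = -0.0155

c = -0.02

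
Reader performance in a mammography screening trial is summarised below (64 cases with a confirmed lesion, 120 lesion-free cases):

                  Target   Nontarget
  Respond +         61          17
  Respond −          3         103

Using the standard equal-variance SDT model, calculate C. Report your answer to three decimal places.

C = -0.302

H = 61/64 = 0.9531
FA = 17/120 = 0.1417
Φ⁻¹(0.9531) = 1.6757, Φ⁻¹(0.1417) = -1.0727
c = −½·[z(H) + z(FA)] = −0.5 × (1.6757 + (-1.0727)) = -0.3015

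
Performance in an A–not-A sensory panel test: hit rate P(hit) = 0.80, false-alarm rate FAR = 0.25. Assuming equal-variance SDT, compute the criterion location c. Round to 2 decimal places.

z(H) = 0.8416
z(FA) = -0.6745
c = −½·[z(H) + z(FA)] = −0.5 × (0.8416 + (-0.6745)) = -0.08355

c = -0.08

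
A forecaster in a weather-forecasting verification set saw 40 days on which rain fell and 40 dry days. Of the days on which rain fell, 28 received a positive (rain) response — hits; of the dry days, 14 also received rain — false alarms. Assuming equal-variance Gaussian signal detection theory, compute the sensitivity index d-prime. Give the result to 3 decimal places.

d-prime = 0.910

H = 28/40 = 0.7000
FA = 14/40 = 0.3500
z(H) = z(0.7000) = 0.5244
z(FA) = z(0.3500) = -0.3853
d' = z(H) − z(FA) = 0.5244 − (-0.3853) = 0.9097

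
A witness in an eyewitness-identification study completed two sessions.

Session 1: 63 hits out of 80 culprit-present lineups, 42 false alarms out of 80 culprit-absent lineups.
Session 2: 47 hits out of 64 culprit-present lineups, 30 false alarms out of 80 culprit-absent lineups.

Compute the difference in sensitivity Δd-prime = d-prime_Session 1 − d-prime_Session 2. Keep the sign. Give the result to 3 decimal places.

Session 1: z(0.7875) = 0.7978, z(0.5250) = 0.0627, d' = 0.7351
Session 2: z(0.7344) = 0.6262, z(0.3750) = -0.3186, d' = 0.9448
Δd' = d'_Session 1 − d'_Session 2 = 0.7351 − 0.9448 = -0.2097
Session 2 has the higher sensitivity.

Δd-prime = -0.210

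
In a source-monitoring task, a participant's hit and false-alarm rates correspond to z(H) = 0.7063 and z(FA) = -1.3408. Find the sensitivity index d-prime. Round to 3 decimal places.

d' = z(H) − z(FA) = 0.7063 − (-1.3408) = 2.0471

d-prime = 2.047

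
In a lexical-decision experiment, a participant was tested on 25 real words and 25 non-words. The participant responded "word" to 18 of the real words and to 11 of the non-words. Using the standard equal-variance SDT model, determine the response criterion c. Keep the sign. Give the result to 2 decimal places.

H = 18/25 = 0.7200
FA = 11/25 = 0.4400
z(H) = z(0.7200) = 0.5828
z(FA) = z(0.4400) = -0.1510
c = −½·[z(H) + z(FA)] = −0.5 × (0.5828 + (-0.1510)) = -0.2159

c = -0.22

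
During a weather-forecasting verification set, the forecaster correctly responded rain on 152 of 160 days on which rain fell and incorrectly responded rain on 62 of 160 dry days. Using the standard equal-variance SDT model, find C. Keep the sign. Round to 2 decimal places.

H = 152/160 = 0.9500
FA = 62/160 = 0.3875
Φ⁻¹(H) = 1.6449
Φ⁻¹(FA) = -0.2858
c = −½·[z(H) + z(FA)] = −0.5 × (1.6449 + (-0.2858)) = -0.67955

C = -0.68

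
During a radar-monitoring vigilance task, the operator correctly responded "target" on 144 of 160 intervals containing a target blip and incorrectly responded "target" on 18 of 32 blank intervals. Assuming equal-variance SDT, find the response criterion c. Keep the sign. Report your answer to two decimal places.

c = -0.72

H = 144/160 = 0.9000
FA = 18/32 = 0.5625
Φ⁻¹(H) = 1.2816
Φ⁻¹(FA) = 0.1573
c = −½·[z(H) + z(FA)] = −0.5 × (1.2816 + 0.1573) = -0.71945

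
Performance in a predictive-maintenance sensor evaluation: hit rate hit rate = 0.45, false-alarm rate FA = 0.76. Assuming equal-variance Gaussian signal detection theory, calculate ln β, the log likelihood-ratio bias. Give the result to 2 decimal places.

z(H) = -0.126
z(FA) = 0.706
ln β = −½·[z(H)² − z(FA)²] = −0.5 × (0.016 − 0.498) = 0.241

ln β = 0.24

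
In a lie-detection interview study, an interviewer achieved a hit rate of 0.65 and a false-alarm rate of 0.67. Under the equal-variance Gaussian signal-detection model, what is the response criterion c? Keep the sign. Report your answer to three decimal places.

c = -0.413

z(0.65) = 0.3853, z(0.67) = 0.4399
c = −½·[z(H) + z(FA)] = −0.5 × (0.3853 + 0.4399) = -0.4126
c < 0: the interviewer has a liberal response bias.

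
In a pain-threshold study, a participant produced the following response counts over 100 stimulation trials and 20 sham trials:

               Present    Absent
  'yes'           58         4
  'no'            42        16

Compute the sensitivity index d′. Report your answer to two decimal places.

H = 58/100 = 0.5800
FA = 4/20 = 0.2000
z(0.5800) = 0.2019, z(0.2000) = -0.8416
d' = z(H) − z(FA) = 0.2019 − (-0.8416) = 1.0435

d′ = 1.04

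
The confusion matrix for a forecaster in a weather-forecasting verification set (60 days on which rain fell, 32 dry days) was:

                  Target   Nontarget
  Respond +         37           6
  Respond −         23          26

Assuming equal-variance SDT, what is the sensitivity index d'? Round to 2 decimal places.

d' = 1.18

H = 37/60 = 0.6167
FA = 6/32 = 0.1875
Φ⁻¹(0.6167) = 0.297, Φ⁻¹(0.1875) = -0.887
d' = z(H) − z(FA) = 0.297 − (-0.887) = 1.184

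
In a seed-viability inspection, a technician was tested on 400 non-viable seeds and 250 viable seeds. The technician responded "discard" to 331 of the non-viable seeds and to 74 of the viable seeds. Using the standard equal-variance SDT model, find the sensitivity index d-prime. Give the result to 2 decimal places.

d-prime = 1.48

H = 331/400 = 0.8275
FA = 74/250 = 0.2960
z(H) = 0.9443
z(FA) = -0.5359
d' = z(H) − z(FA) = 0.9443 − (-0.5359) = 1.4802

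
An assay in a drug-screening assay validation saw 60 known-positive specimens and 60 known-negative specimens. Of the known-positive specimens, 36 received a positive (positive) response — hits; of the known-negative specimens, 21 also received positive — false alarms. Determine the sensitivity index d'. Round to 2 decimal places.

d' = 0.64

H = 36/60 = 0.6000
FA = 21/60 = 0.3500
Φ⁻¹(H) = 0.2533
Φ⁻¹(FA) = -0.3853
d' = z(H) − z(FA) = 0.2533 − (-0.3853) = 0.6386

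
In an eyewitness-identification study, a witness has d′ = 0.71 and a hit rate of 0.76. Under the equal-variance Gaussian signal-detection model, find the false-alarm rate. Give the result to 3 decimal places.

z(hit rate) = z(0.76) = 0.7063
z(FA) = z(H) − d' = 0.7063 − 0.71 = -0.0037
false-alarm rate = Φ(-0.0037) = 0.4985

false-alarm rate = 0.499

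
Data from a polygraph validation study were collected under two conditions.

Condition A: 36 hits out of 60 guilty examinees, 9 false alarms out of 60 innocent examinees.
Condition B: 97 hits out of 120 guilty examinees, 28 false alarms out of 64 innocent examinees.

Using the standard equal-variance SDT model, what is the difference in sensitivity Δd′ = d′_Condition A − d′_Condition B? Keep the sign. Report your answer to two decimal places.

Condition A: z(0.6000) = 0.253, z(0.1500) = -1.036, d' = 1.289
Condition B: z(0.8083) = 0.872, z(0.4375) = -0.157, d' = 1.029
Δd' = d'_Condition A − d'_Condition B = 1.289 − 1.029 = 0.260
Condition A has the higher sensitivity.

Δd′ = 0.26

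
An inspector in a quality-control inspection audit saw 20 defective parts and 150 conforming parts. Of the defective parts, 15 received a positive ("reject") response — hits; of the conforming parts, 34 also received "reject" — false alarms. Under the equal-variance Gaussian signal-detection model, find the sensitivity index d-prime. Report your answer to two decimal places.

d-prime = 1.42

H = 15/20 = 0.7500
FA = 34/150 = 0.2267
z(H) = z(0.7500) = 0.674
z(FA) = z(0.2267) = -0.750
d' = z(H) − z(FA) = 0.674 − (-0.750) = 1.424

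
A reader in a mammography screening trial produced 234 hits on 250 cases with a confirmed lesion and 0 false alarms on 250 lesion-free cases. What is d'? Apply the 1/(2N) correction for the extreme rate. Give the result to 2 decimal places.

The false-alarm rate is 0/250 = 0, so apply the 1/(2N) correction: FA → 1/(2·250) = 0.00200.
z(H) = z(0.93600) = 1.522
z(FA) = z(0.00200) = -2.878
d' = 1.522 − (-2.878) = 4.400

d' = 4.40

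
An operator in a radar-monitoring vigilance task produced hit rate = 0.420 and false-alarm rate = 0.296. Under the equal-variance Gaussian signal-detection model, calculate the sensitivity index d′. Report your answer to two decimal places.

d′ = 0.33

Φ⁻¹(H) = Φ⁻¹(0.420) = -0.2019
Φ⁻¹(FA) = Φ⁻¹(0.296) = -0.5359
d' = z(H) − z(FA) = -0.2019 − (-0.5359) = 0.3340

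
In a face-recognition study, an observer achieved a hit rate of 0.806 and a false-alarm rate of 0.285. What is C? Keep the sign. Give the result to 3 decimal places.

C = -0.148

Φ⁻¹(H) = Φ⁻¹(0.806) = 0.8633
Φ⁻¹(FA) = Φ⁻¹(0.285) = -0.5681
c = −½·[z(H) + z(FA)] = −0.5 × (0.8633 + (-0.5681)) = -0.1476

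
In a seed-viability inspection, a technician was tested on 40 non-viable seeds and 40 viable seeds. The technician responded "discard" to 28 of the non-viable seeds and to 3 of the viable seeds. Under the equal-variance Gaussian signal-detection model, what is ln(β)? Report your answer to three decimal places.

ln β = 0.899

H = 28/40 = 0.7000
FA = 3/40 = 0.0750
z(0.7000) = 0.5244, z(0.0750) = -1.4395
ln β = −½·[z(H)² − z(FA)²] = −0.5 × (0.2750 − 2.0722) = 0.8986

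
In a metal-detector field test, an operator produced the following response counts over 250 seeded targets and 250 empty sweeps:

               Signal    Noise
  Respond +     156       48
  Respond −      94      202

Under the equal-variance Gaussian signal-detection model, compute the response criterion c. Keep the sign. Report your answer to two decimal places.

H = 156/250 = 0.6240
FA = 48/250 = 0.1920
Φ⁻¹(H) = 0.316
Φ⁻¹(FA) = -0.871
c = −½·[z(H) + z(FA)] = −0.5 × (0.316 + (-0.871)) = 0.2775

c = 0.28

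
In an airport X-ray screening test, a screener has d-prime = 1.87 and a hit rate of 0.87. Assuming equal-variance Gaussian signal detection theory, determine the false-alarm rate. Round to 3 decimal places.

z(hit rate) = z(0.87) = 1.1264
z(FA) = z(H) − d' = 1.1264 − 1.87 = -0.7436
false-alarm rate = Φ(-0.7436) = 0.2286

false-alarm rate = 0.229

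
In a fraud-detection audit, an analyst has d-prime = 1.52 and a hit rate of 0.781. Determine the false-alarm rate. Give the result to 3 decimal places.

z(hit rate) = z(0.781) = 0.7756
z(FA) = z(H) − d' = 0.7756 − 1.52 = -0.7444
false-alarm rate = Φ(-0.7444) = 0.2283

false-alarm rate = 0.228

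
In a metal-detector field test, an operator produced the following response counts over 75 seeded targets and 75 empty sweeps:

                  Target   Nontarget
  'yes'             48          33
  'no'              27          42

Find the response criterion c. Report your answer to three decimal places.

c = -0.104

H = 48/75 = 0.6400
FA = 33/75 = 0.4400
z(0.6400) = 0.3585, z(0.4400) = -0.1510
c = −½·[z(H) + z(FA)] = −0.5 × (0.3585 + (-0.1510)) = -0.10375
c < 0: the operator has a liberal response bias.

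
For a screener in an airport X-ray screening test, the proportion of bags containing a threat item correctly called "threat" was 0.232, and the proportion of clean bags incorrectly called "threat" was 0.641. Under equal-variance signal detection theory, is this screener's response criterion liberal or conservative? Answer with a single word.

conservative

z(H) = -0.732, z(FA) = 0.361
c = −½·(z(H) + z(FA)) = 0.1855
c > 0 → conservative criterion (biased toward responding “no”).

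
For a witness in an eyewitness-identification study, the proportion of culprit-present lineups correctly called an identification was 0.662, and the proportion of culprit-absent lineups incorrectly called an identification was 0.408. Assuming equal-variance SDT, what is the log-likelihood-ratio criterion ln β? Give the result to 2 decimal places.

z(0.662) = 0.418, z(0.408) = -0.233
ln β = −½·[z(H)² − z(FA)²] = −0.5 × (0.175 − 0.054) = -0.0605

ln β = -0.06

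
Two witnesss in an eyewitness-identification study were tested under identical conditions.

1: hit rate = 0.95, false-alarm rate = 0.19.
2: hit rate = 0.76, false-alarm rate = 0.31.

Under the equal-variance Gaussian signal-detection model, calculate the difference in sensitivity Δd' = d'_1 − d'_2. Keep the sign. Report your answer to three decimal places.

1: z(0.95) = 1.6449, z(0.19) = -0.8779, d' = 2.5228
2: z(0.76) = 0.7063, z(0.31) = -0.4959, d' = 1.2022
Δd' = d'_1 − d'_2 = 2.5228 − 1.2022 = 1.3206
1 has the higher sensitivity.

Δd' = 1.321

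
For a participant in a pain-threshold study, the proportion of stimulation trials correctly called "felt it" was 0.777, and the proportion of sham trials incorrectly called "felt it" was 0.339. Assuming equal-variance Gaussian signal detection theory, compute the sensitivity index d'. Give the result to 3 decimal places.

d' = 1.177

Φ⁻¹(0.777) = 0.7621, Φ⁻¹(0.339) = -0.4152
d' = z(H) − z(FA) = 0.7621 − (-0.4152) = 1.1773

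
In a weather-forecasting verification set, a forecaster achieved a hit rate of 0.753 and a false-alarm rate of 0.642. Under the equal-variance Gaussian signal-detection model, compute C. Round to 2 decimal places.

C = -0.52

z(H) = 0.684
z(FA) = 0.364
c = −½·[z(H) + z(FA)] = −0.5 × (0.684 + 0.364) = -0.524
c < 0: the forecaster has a liberal response bias.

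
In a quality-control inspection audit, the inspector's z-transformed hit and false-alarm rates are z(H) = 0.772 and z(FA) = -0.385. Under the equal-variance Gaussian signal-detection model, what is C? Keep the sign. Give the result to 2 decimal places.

c = −½·[z(H) + z(FA)] = −½·(0.772 + (-0.385)) = -0.1935
c < 0: the inspector has a liberal response bias.

C = -0.19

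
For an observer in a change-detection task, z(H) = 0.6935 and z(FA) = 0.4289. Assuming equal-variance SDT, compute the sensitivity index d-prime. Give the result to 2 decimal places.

d' = z(H) − z(FA) = 0.6935 − 0.4289 = 0.2646

d-prime = 0.26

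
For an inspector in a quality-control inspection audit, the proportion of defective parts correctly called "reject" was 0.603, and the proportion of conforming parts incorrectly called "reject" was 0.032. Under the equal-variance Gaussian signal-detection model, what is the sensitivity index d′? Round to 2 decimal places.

z(H) = 0.261
z(FA) = -1.852
d' = z(H) − z(FA) = 0.261 − (-1.852) = 2.113

d′ = 2.11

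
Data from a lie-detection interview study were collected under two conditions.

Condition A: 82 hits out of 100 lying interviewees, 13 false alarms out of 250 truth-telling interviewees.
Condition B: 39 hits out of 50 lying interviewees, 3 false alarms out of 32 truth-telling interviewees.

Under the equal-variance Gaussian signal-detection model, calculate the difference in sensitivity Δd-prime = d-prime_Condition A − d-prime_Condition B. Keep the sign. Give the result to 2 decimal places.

Δd-prime = 0.45

Condition A: z(0.8200) = 0.915, z(0.0520) = -1.626, d' = 2.541
Condition B: z(0.7800) = 0.772, z(0.0938) = -1.318, d' = 2.090
Δd' = d'_Condition A − d'_Condition B = 2.541 − 2.090 = 0.451
Condition A has the higher sensitivity.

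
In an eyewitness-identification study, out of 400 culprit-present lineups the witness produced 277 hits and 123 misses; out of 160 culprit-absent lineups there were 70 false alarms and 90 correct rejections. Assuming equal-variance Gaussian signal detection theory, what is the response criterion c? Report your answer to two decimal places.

H = 277/400 = 0.6925
FA = 70/160 = 0.4375
Φ⁻¹(H) = 0.5029
Φ⁻¹(FA) = -0.1573
c = −½·[z(H) + z(FA)] = −0.5 × (0.5029 + (-0.1573)) = -0.1728

c = -0.17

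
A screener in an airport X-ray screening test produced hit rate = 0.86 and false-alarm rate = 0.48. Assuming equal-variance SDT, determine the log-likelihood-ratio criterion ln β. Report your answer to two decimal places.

ln β = -0.58

z(H) = 1.080
z(FA) = -0.050
ln β = −½·[z(H)² − z(FA)²] = −0.5 × (1.166 − 0.003) = -0.5815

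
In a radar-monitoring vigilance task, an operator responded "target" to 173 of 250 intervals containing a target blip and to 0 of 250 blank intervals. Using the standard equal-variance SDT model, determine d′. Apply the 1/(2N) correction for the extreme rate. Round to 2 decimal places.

The false-alarm rate is 0/250 = 0, so apply the 1/(2N) correction: FA → 1/(2·250) = 0.00200.
z(H) = z(0.69200) = 0.502
z(FA) = z(0.00200) = -2.878
d' = 0.502 − (-2.878) = 3.380

d′ = 3.38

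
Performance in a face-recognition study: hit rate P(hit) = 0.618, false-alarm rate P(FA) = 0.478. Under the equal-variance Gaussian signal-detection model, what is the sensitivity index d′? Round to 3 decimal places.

d′ = 0.355

Φ⁻¹(H) = Φ⁻¹(0.618) = 0.3002
Φ⁻¹(FA) = Φ⁻¹(0.478) = -0.0552
d' = z(H) − z(FA) = 0.3002 − (-0.0552) = 0.3554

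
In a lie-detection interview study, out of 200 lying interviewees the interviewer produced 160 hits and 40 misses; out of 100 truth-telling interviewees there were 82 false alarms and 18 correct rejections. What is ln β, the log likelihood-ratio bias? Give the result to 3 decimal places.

ln β = 0.065

H = 160/200 = 0.8000
FA = 82/100 = 0.8200
Φ⁻¹(0.8000) = 0.8416, Φ⁻¹(0.8200) = 0.9154
ln β = −½·[z(H)² − z(FA)²] = −0.5 × (0.7083 − 0.8380) = 0.06485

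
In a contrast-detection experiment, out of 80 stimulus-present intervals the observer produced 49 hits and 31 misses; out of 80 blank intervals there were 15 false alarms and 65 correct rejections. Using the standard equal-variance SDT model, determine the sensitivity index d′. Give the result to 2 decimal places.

H = 49/80 = 0.6125
FA = 15/80 = 0.1875
z(H) = z(0.6125) = 0.2858
z(FA) = z(0.1875) = -0.8871
d' = z(H) − z(FA) = 0.2858 − (-0.8871) = 1.1729

d′ = 1.17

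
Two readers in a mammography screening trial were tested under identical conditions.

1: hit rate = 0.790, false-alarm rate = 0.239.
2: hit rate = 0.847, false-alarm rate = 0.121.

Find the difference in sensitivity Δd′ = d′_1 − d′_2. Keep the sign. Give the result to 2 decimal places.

1: z(0.790) = 0.806, z(0.239) = -0.710, d' = 1.516
2: z(0.847) = 1.024, z(0.121) = -1.170, d' = 2.194
Δd' = d'_1 − d'_2 = 1.516 − 2.194 = -0.678
2 has the higher sensitivity.

Δd′ = -0.68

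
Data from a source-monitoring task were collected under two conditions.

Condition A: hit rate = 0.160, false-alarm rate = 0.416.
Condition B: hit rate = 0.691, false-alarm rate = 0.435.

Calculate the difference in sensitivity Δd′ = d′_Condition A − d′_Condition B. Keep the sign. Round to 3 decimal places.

Condition A: z(0.160) = -0.9945, z(0.416) = -0.2121, d' = -0.7824
Condition B: z(0.691) = 0.4987, z(0.435) = -0.1637, d' = 0.6624
Δd' = d'_Condition A − d'_Condition B = -0.7824 − 0.6624 = -1.4448
Condition B has the higher sensitivity.

Δd′ = -1.445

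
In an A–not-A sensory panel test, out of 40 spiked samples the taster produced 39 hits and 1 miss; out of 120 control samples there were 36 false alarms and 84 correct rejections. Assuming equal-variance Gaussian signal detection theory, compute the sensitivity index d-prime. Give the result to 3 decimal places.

H = 39/40 = 0.9750
FA = 36/120 = 0.3000
z(H) = z(0.9750) = 1.9600
z(FA) = z(0.3000) = -0.5244
d' = z(H) − z(FA) = 1.9600 − (-0.5244) = 2.4844

d-prime = 2.484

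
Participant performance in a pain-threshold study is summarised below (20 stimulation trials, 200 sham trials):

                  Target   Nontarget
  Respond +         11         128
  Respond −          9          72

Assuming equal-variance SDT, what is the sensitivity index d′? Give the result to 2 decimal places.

H = 11/20 = 0.5500
FA = 128/200 = 0.6400
z(H) = z(0.5500) = 0.1257
z(FA) = z(0.6400) = 0.3585
d' = z(H) − z(FA) = 0.1257 − 0.3585 = -0.2328

d′ = -0.23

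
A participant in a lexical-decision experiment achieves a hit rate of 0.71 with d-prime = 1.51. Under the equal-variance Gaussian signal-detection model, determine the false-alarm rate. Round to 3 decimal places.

z(hit rate) = z(0.71) = 0.5534
z(FA) = z(H) − d' = 0.5534 − 1.51 = -0.9566
false-alarm rate = Φ(-0.9566) = 0.1694

false-alarm rate = 0.169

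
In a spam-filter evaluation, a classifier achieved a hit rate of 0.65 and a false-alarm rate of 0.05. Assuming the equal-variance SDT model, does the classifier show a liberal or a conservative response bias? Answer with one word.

conservative

z(H) = 0.385, z(FA) = -1.645
c = −½·(z(H) + z(FA)) = 0.630
c > 0 → conservative criterion (biased toward responding “no”).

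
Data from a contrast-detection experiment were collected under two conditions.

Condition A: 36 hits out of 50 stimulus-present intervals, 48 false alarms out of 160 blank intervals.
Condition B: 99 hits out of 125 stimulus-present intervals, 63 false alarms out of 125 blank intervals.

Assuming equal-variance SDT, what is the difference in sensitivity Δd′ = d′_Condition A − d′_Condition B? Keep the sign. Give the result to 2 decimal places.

Condition A: z(0.7200) = 0.583, z(0.3000) = -0.524, d' = 1.107
Condition B: z(0.7920) = 0.813, z(0.5040) = 0.010, d' = 0.803
Δd' = d'_Condition A − d'_Condition B = 1.107 − 0.803 = 0.304
Condition A has the higher sensitivity.

Δd′ = 0.30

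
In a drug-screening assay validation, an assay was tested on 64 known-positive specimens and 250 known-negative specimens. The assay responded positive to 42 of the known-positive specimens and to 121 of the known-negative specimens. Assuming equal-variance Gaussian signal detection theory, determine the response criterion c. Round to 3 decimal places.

H = 42/64 = 0.6562
FA = 121/250 = 0.4840
Φ⁻¹(H) = Φ⁻¹(0.6562) = 0.4021
Φ⁻¹(FA) = Φ⁻¹(0.4840) = -0.0401
c = −½·[z(H) + z(FA)] = −0.5 × (0.4021 + (-0.0401)) = -0.1810
c < 0: the assay has a liberal response bias.

c = -0.181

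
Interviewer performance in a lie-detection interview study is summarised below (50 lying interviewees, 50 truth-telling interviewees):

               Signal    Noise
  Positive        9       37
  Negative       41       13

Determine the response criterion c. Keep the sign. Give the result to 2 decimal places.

H = 9/50 = 0.1800
FA = 37/50 = 0.7400
Φ⁻¹(H) = Φ⁻¹(0.1800) = -0.915
Φ⁻¹(FA) = Φ⁻¹(0.7400) = 0.643
c = −½·[z(H) + z(FA)] = −0.5 × (-0.915 + 0.643) = 0.136

c = 0.14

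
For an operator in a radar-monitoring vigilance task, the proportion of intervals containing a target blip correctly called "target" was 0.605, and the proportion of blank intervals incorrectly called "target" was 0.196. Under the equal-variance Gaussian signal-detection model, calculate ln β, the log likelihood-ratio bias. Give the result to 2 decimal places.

ln β = 0.33

z(0.605) = 0.266, z(0.196) = -0.856
ln β = −½·[z(H)² − z(FA)²] = −0.5 × (0.071 − 0.733) = 0.331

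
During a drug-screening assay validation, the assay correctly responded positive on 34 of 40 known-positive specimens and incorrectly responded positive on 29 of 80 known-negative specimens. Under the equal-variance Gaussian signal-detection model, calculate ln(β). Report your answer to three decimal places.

ln β = -0.475

H = 34/40 = 0.8500
FA = 29/80 = 0.3625
Φ⁻¹(H) = Φ⁻¹(0.8500) = 1.0364
Φ⁻¹(FA) = Φ⁻¹(0.3625) = -0.3518
ln β = −½·[z(H)² − z(FA)²] = −0.5 × (1.0741 − 0.1238) = -0.47515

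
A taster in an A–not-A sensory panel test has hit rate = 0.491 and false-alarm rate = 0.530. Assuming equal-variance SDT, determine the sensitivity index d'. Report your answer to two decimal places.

d' = -0.10

z(H) = z(0.491) = -0.023
z(FA) = z(0.530) = 0.075
d' = z(H) − z(FA) = -0.023 − 0.075 = -0.098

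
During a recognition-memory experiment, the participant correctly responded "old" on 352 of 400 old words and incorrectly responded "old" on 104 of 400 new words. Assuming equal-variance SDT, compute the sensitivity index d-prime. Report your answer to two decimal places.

H = 352/400 = 0.8800
FA = 104/400 = 0.2600
z(H) = 1.1750
z(FA) = -0.6433
d' = z(H) − z(FA) = 1.1750 − (-0.6433) = 1.8183

d-prime = 1.82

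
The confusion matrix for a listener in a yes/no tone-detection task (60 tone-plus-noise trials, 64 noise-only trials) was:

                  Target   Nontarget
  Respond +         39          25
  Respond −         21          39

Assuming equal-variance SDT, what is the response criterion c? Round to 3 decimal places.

c = -0.054

H = 39/60 = 0.6500
FA = 25/64 = 0.3906
z(H) = 0.3853
z(FA) = -0.2778
c = −½·[z(H) + z(FA)] = −0.5 × (0.3853 + (-0.2778)) = -0.05375
c < 0: the listener has a liberal response bias.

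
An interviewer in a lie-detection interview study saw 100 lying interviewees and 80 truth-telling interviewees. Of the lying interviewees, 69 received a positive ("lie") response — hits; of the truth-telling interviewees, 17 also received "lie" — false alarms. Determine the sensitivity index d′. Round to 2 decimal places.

d′ = 1.29

H = 69/100 = 0.6900
FA = 17/80 = 0.2125
z(H) = z(0.6900) = 0.496
z(FA) = z(0.2125) = -0.798
d' = z(H) − z(FA) = 0.496 − (-0.798) = 1.294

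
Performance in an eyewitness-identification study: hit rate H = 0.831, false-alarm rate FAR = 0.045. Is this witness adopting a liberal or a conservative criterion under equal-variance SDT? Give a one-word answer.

z(H) = 0.958, z(FA) = -1.695
c = −½·(z(H) + z(FA)) = 0.3685
c > 0 → conservative criterion (biased toward responding “no”).

conservative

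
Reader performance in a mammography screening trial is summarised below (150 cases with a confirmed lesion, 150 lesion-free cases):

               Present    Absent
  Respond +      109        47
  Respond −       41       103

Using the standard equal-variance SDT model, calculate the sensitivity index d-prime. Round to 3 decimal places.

d-prime = 1.089

H = 109/150 = 0.7267
FA = 47/150 = 0.3133
Φ⁻¹(0.7267) = 0.6029, Φ⁻¹(0.3133) = -0.4865
d' = z(H) − z(FA) = 0.6029 − (-0.4865) = 1.0894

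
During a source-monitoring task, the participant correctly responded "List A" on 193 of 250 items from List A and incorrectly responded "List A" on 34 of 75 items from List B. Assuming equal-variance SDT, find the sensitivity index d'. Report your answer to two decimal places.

d' = 0.86

H = 193/250 = 0.7720
FA = 34/75 = 0.4533
z(H) = z(0.7720) = 0.7454
z(FA) = z(0.4533) = -0.1173
d' = z(H) − z(FA) = 0.7454 − (-0.1173) = 0.8627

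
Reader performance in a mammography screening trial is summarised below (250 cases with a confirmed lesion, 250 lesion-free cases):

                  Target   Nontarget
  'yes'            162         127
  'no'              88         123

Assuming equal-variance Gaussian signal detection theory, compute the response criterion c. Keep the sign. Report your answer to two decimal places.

H = 162/250 = 0.6480
FA = 127/250 = 0.5080
Φ⁻¹(H) = Φ⁻¹(0.6480) = 0.380
Φ⁻¹(FA) = Φ⁻¹(0.5080) = 0.020
c = −½·[z(H) + z(FA)] = −0.5 × (0.380 + 0.020) = -0.200

c = -0.20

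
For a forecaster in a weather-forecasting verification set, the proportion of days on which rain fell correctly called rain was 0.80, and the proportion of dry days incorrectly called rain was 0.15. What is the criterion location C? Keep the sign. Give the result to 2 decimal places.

Φ⁻¹(H) = Φ⁻¹(0.80) = 0.842
Φ⁻¹(FA) = Φ⁻¹(0.15) = -1.036
c = −½·[z(H) + z(FA)] = −0.5 × (0.842 + (-1.036)) = 0.097
c > 0: the forecaster has a conservative response bias.

C = 0.10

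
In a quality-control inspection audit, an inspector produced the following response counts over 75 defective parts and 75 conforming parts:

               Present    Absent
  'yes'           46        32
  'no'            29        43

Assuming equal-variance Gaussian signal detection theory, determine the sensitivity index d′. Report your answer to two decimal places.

H = 46/75 = 0.6133
FA = 32/75 = 0.4267
Φ⁻¹(H) = 0.2879
Φ⁻¹(FA) = -0.1848
d' = z(H) − z(FA) = 0.2879 − (-0.1848) = 0.4727

d′ = 0.47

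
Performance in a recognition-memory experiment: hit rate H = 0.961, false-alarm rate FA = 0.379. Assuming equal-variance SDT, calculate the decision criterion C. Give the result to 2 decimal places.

Φ⁻¹(H) = Φ⁻¹(0.961) = 1.7624
Φ⁻¹(FA) = Φ⁻¹(0.379) = -0.3081
c = −½·[z(H) + z(FA)] = −0.5 × (1.7624 + (-0.3081)) = -0.72715
c < 0: the participant has a liberal response bias.

C = -0.73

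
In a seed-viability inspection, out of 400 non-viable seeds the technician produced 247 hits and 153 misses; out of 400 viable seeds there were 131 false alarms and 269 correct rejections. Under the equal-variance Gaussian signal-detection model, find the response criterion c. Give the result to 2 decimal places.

c = 0.07

H = 247/400 = 0.6175
FA = 131/400 = 0.3275
z(0.6175) = 0.299, z(0.3275) = -0.447
c = −½·[z(H) + z(FA)] = −0.5 × (0.299 + (-0.447)) = 0.074
c > 0: the technician has a conservative response bias.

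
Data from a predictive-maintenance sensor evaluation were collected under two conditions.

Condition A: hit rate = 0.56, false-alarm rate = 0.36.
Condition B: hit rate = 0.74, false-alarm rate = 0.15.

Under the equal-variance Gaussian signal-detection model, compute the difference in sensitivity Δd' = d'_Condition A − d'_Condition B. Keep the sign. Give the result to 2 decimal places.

Condition A: z(0.56) = 0.151, z(0.36) = -0.358, d' = 0.509
Condition B: z(0.74) = 0.643, z(0.15) = -1.036, d' = 1.679
Δd' = d'_Condition A − d'_Condition B = 0.509 − 1.679 = -1.170
Condition B has the higher sensitivity.

Δd' = -1.17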